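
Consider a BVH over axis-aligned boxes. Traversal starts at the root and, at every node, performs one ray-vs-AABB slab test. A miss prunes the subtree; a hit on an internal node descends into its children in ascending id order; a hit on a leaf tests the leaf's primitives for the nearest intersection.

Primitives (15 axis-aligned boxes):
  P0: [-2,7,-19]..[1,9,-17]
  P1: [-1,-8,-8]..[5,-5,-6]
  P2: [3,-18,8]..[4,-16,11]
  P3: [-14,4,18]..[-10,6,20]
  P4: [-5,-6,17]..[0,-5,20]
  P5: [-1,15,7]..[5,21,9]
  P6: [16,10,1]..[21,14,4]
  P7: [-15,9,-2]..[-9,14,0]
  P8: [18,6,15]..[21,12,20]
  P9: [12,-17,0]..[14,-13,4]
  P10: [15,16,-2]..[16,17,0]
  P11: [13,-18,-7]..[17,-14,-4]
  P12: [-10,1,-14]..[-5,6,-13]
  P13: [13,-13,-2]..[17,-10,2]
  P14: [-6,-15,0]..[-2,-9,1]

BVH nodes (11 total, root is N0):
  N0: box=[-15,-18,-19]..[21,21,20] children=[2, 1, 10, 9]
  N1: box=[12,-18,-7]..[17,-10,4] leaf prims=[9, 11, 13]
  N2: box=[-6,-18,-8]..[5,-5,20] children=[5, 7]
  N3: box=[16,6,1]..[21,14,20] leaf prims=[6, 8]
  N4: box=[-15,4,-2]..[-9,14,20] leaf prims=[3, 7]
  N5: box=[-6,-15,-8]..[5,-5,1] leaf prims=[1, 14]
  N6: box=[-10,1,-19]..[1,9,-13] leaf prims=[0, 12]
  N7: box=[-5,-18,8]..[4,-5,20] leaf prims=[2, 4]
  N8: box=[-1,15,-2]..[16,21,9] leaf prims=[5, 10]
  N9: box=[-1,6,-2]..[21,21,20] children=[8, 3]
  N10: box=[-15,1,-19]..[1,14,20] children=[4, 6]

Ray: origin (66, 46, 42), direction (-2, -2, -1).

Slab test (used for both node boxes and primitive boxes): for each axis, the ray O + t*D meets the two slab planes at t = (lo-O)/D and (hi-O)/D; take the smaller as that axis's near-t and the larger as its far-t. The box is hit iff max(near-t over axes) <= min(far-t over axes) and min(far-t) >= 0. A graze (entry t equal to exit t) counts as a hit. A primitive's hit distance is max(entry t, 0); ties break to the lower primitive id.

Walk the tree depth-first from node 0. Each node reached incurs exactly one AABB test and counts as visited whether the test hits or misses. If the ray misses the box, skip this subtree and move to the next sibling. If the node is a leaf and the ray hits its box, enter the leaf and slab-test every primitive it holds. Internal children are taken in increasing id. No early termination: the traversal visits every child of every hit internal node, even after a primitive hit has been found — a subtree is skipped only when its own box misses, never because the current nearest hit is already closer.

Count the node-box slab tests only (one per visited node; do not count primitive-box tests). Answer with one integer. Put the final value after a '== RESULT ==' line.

Walk:
N0 x:[45/2,81/2] y:[25/2,32] z:[22,61] -> hit [45/2,32], descend [1, 2, 9, 10]
  N1 x:[49/2,27] y:[28,32] z:[38,49] -> miss, prune
  N2 x:[61/2,36] y:[51/2,32] z:[22,50] -> hit [61/2,32], descend [5, 7]
    N5 x:[61/2,36] y:[51/2,61/2] z:[41,50] -> miss, prune
    N7 x:[31,71/2] y:[51/2,32] z:[22,34] -> hit [31,32] leaf, test {P2@t=31, P4(miss)}
  N9 x:[45/2,67/2] y:[25/2,20] z:[22,44] -> miss, prune
  N10 x:[65/2,81/2] y:[16,45/2] z:[22,61] -> miss, prune

Visited [0, 1, 2, 5, 7, 9, 10]. Tests: 7 box, 1 leaf. Nearest: P2.

== RESULT ==
7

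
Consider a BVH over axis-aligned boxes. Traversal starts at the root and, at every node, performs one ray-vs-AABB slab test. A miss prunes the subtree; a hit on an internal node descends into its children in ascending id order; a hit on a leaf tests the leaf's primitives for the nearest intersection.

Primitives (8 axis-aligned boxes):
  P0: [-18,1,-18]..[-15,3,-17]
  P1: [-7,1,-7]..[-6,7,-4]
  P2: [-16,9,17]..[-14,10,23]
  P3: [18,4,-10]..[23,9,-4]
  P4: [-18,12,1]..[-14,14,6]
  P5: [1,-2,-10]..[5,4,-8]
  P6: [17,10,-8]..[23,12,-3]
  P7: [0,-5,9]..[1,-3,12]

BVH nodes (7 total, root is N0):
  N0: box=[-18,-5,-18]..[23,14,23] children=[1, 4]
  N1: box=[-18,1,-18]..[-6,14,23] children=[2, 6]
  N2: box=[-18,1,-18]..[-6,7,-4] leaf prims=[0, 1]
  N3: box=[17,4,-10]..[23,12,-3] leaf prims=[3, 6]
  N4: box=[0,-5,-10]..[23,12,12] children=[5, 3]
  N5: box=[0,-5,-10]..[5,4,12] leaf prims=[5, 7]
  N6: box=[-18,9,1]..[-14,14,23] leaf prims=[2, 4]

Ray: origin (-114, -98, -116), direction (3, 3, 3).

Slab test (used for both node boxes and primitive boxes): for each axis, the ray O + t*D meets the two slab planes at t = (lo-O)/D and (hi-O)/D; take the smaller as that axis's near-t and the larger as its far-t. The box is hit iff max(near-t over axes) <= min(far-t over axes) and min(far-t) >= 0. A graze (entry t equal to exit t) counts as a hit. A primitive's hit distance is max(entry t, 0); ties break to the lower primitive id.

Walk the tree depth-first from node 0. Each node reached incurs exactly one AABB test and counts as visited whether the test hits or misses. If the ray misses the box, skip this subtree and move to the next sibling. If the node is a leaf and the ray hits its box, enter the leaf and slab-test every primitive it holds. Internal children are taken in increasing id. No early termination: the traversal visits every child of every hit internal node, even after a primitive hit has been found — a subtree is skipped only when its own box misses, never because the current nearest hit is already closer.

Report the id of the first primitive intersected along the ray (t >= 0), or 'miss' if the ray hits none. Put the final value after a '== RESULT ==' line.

Traverse from the root:
N0 x:[32,137/3] y:[31,112/3] z:[98/3,139/3] -> hit [98/3,112/3], descend [1, 4]
  N1 x:[32,36] y:[33,112/3] z:[98/3,139/3] -> hit [33,36], descend [2, 6]
    N2 x:[32,36] y:[33,35] z:[98/3,112/3] -> hit [33,35] leaf, test {P0@t=33, P1(miss)}
    N6 x:[32,100/3] y:[107/3,112/3] z:[39,139/3] -> miss, prune
  N4 x:[38,137/3] y:[31,110/3] z:[106/3,128/3] -> miss, prune

Visited [0, 1, 2, 6, 4]. Tests: 5 box, 1 leaf. Nearest: P0.

== RESULT ==
0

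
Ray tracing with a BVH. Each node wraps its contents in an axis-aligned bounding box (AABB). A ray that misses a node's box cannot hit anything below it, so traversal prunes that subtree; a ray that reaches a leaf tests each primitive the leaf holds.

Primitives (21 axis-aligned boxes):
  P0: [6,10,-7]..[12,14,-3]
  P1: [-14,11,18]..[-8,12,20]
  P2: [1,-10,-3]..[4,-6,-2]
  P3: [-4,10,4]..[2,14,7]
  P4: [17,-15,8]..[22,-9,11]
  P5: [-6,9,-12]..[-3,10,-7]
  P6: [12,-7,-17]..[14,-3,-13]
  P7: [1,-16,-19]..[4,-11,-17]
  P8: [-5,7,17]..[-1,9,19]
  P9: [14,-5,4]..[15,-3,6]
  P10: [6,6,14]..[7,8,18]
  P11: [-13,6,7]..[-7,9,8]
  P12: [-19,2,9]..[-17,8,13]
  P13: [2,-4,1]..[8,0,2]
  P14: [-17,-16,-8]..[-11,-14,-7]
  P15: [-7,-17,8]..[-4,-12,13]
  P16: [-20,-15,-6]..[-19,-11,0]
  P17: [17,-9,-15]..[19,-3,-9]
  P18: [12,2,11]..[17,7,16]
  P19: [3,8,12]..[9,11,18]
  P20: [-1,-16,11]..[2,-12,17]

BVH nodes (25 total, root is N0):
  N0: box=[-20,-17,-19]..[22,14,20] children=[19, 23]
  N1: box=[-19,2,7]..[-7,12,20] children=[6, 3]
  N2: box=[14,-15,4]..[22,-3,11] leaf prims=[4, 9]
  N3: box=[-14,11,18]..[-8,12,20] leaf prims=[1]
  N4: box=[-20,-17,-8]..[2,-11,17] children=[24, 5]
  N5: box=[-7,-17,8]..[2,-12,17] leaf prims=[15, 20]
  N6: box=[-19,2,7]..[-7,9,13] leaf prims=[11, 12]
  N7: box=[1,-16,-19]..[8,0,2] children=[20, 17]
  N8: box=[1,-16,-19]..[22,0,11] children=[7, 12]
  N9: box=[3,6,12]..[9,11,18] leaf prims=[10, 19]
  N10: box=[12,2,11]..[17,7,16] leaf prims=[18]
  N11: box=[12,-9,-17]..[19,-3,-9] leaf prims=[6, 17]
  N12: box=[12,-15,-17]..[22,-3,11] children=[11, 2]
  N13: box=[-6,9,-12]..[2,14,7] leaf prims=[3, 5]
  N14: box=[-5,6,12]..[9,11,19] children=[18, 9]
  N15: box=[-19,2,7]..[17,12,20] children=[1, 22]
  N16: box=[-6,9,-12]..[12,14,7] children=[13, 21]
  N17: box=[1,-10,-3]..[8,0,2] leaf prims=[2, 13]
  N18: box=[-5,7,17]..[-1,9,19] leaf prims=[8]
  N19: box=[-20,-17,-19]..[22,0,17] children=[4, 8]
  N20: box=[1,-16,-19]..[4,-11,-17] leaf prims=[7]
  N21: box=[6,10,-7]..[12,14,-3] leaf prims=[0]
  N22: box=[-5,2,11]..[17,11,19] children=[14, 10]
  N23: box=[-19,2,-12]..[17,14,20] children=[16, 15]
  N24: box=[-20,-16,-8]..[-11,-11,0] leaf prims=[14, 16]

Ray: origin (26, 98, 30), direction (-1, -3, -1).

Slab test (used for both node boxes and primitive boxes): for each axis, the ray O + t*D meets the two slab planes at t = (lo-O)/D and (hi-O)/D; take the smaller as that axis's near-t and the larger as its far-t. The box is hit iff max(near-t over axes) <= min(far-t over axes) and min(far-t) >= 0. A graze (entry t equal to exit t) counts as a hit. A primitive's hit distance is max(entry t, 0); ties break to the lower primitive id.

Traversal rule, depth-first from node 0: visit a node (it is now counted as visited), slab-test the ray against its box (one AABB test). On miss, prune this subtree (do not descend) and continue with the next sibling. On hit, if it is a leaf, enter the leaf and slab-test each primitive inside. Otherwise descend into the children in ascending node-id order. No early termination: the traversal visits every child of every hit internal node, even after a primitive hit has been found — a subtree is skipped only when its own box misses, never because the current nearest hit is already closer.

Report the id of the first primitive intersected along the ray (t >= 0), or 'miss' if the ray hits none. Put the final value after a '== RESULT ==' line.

Traverse from the root:
N0 x:[4,46] y:[28,115/3] z:[10,49] -> hit [28,115/3], descend [19, 23]
  N19 x:[4,46] y:[98/3,115/3] z:[13,49] -> hit [98/3,115/3], descend [4, 8]
    N4 x:[24,46] y:[109/3,115/3] z:[13,38] -> hit [109/3,38], descend [5, 24]
      N5 x:[24,33] y:[110/3,115/3] z:[13,22] -> miss, prune
      N24 x:[37,46] y:[109/3,38] z:[30,38] -> hit [37,38] leaf, test {P14@t=112/3, P16(miss)}
    N8 x:[4,25] y:[98/3,38] z:[19,49] -> miss, prune
  N23 x:[9,45] y:[28,32] z:[10,42] -> hit [28,32], descend [15, 16]
    N15 x:[9,45] y:[86/3,32] z:[10,23] -> miss, prune
    N16 x:[14,32] y:[28,89/3] z:[23,42] -> hit [28,89/3], descend [13, 21]
      N13 x:[24,32] y:[28,89/3] z:[23,42] -> hit [28,89/3] leaf, test {P3(miss), P5(miss)}
      N21 x:[14,20] y:[28,88/3] z:[33,37] -> miss, prune

11 AABB tests over nodes [0, 19, 4, 5, 24, 8, 23, 15, 16, 13, 21]; 2 leaves entered; closest P14.

== RESULT ==
14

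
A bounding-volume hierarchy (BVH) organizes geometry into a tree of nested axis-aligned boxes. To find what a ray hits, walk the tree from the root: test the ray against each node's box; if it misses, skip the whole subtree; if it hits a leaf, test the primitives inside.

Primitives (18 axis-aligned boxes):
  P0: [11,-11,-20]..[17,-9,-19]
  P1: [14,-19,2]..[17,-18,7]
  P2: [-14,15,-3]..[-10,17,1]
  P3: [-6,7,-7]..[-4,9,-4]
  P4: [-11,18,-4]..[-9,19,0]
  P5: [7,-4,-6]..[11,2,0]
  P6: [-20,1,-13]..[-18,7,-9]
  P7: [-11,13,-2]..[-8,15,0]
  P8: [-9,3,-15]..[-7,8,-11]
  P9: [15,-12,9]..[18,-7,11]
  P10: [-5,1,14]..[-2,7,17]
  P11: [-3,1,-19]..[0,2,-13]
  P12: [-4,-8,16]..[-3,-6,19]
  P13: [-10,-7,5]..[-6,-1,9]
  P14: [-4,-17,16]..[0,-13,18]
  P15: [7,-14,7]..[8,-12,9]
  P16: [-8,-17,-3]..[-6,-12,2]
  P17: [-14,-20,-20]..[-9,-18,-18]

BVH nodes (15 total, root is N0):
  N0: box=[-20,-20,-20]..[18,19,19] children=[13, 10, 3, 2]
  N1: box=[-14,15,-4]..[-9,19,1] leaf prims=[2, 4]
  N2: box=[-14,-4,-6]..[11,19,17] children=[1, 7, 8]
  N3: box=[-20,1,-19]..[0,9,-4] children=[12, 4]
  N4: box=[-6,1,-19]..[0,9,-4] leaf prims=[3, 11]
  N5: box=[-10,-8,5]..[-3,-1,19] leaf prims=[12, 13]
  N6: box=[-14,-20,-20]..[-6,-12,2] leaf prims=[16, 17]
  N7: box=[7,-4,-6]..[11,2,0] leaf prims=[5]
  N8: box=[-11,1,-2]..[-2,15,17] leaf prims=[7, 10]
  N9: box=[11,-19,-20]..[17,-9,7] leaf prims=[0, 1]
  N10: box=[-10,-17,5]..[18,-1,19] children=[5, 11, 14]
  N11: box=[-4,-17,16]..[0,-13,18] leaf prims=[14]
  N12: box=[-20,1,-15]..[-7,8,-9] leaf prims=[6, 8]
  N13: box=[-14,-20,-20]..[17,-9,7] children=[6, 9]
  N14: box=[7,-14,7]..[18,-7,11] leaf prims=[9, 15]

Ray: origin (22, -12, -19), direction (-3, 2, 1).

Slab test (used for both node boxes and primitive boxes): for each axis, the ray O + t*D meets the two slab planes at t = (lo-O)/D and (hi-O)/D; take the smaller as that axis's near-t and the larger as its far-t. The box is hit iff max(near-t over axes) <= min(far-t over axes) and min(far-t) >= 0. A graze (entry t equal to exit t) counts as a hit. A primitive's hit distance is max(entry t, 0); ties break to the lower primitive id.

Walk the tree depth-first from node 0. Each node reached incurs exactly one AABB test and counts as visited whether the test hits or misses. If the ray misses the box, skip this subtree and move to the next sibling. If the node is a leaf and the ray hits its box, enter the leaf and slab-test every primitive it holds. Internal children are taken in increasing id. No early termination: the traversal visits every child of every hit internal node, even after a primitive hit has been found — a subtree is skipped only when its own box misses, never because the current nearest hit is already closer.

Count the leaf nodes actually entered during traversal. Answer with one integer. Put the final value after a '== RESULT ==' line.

Walk:
N0 x:[4/3,14] y:[-4,31/2] z:[-1,38] -> hit [4/3,14], descend [2, 3, 10, 13]
  N2 x:[11/3,12] y:[4,31/2] z:[13,36] -> miss, prune
  N3 x:[22/3,14] y:[13/2,21/2] z:[0,15] -> hit [22/3,21/2], descend [4, 12]
    N4 x:[22/3,28/3] y:[13/2,21/2] z:[0,15] -> hit [22/3,28/3] leaf, test {P3(miss), P11(miss)}
    N12 x:[29/3,14] y:[13/2,10] z:[4,10] -> hit [29/3,10] leaf, test {P6(miss), P8(miss)}
  N10 x:[4/3,32/3] y:[-5/2,11/2] z:[24,38] -> miss, prune
  N13 x:[5/3,12] y:[-4,3/2] z:[-1,26] -> miss, prune

7 AABB tests over nodes [0, 2, 3, 4, 12, 10, 13]; 2 leaves entered; closest miss.

== RESULT ==
2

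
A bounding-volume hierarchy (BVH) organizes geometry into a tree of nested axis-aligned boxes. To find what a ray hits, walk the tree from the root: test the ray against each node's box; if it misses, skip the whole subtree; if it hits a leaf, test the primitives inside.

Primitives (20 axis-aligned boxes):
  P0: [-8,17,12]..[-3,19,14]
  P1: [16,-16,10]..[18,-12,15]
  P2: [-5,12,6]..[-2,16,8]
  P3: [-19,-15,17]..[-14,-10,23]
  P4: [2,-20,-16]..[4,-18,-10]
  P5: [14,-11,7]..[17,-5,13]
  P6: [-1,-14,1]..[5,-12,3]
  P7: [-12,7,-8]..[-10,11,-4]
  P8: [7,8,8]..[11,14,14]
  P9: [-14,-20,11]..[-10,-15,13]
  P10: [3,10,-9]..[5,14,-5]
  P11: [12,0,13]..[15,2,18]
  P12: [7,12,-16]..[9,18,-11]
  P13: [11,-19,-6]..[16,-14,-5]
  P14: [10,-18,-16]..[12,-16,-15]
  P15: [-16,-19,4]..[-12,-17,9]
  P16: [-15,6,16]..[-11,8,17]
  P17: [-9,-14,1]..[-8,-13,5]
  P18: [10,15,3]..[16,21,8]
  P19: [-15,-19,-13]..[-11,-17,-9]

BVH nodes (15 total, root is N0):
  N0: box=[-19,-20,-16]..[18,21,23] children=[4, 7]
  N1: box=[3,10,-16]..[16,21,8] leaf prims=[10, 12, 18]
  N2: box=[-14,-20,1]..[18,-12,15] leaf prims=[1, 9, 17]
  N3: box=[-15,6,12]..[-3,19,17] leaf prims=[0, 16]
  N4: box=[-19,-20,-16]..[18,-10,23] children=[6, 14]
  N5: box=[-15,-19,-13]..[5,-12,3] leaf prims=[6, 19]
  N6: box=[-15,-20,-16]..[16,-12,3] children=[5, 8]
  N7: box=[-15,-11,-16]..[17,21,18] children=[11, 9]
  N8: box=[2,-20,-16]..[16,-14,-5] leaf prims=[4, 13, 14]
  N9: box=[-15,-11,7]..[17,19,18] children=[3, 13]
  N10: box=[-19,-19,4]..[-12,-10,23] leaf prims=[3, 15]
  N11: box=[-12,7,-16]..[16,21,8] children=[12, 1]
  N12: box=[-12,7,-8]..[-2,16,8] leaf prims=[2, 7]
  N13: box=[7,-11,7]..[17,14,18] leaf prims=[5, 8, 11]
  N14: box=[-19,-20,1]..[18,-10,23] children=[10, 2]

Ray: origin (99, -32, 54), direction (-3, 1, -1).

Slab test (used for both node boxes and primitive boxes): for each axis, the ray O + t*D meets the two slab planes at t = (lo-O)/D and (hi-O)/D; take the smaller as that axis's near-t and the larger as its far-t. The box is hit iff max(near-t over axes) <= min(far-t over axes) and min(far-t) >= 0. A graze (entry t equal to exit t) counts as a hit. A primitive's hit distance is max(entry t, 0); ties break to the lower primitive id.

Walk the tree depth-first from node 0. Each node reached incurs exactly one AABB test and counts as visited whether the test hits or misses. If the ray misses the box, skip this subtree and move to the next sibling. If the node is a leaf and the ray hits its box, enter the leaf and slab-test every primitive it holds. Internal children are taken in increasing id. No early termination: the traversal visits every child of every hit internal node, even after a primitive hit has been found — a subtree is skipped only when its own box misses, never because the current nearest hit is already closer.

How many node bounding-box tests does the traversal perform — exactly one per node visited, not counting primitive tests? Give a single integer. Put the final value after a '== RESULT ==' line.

Trace the traversal:
N0 x:[27,118/3] y:[12,53] z:[31,70] -> hit [31,118/3], descend [4, 7]
  N4 x:[27,118/3] y:[12,22] z:[31,70] -> miss, prune
  N7 x:[82/3,38] y:[21,53] z:[36,70] -> hit [36,38], descend [9, 11]
    N9 x:[82/3,38] y:[21,51] z:[36,47] -> hit [36,38], descend [3, 13]
      N3 x:[34,38] y:[38,51] z:[37,42] -> hit [38,38] leaf, test {P0(miss), P16@t=38}
      N13 x:[82/3,92/3] y:[21,46] z:[36,47] -> miss, prune
    N11 x:[83/3,37] y:[39,53] z:[46,70] -> miss, prune

Summary -> nodes [0, 4, 7, 9, 3, 13, 11]; box-tests=7; leaf-entries=1; first=P16

== RESULT ==
7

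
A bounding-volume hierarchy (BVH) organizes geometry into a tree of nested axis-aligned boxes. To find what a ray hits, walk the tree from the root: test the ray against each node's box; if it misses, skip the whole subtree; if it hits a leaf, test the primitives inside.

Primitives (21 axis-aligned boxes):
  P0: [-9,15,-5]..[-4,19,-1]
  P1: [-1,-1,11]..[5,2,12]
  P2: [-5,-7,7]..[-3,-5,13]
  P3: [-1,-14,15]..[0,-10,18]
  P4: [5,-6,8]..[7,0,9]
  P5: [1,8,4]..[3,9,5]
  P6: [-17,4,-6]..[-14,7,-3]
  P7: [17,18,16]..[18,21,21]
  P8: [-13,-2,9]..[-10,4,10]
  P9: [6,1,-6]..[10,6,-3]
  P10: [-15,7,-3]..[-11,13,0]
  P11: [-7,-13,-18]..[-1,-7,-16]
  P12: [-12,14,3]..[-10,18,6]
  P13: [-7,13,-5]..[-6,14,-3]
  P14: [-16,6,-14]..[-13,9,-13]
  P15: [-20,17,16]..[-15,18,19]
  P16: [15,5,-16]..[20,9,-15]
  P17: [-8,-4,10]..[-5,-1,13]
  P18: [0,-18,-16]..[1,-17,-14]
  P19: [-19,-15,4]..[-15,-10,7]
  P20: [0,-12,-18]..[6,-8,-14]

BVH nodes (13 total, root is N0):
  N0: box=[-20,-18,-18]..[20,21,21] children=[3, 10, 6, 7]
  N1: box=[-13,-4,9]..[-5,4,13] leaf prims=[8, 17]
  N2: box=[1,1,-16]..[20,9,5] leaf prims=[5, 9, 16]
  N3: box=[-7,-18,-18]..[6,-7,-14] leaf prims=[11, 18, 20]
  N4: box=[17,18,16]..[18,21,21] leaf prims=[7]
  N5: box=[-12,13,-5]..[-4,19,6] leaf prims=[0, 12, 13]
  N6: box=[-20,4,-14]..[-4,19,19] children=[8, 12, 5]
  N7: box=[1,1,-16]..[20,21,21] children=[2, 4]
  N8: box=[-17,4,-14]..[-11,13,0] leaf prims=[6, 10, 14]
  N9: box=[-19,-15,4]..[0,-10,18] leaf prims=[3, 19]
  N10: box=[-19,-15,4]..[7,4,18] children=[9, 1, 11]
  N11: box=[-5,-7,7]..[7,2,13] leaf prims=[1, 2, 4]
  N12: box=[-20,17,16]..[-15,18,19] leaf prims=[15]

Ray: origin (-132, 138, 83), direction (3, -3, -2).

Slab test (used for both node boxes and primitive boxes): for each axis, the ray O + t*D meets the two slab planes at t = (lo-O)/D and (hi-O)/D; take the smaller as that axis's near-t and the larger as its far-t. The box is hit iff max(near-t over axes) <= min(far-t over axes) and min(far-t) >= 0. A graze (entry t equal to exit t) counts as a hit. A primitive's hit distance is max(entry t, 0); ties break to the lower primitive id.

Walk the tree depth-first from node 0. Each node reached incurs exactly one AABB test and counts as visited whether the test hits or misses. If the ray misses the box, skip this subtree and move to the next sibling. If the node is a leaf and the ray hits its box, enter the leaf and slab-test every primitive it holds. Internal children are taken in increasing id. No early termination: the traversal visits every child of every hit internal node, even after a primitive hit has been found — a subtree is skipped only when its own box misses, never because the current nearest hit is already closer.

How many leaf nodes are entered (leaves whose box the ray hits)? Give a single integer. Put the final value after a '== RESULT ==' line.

Traverse from the root:
N0 x:[112/3,152/3] y:[39,52] z:[31,101/2] -> hit [39,101/2], descend [3, 6, 7, 10]
  N3 x:[125/3,46] y:[145/3,52] z:[97/2,101/2] -> miss, prune
  N6 x:[112/3,128/3] y:[119/3,134/3] z:[32,97/2] -> hit [119/3,128/3], descend [5, 8, 12]
    N5 x:[40,128/3] y:[119/3,125/3] z:[77/2,44] -> hit [40,125/3] leaf, test {P0(miss), P12@t=40, P13(miss)}
    N8 x:[115/3,121/3] y:[125/3,134/3] z:[83/2,97/2] -> miss, prune
    N12 x:[112/3,39] y:[40,121/3] z:[32,67/2] -> miss, prune
  N7 x:[133/3,152/3] y:[39,137/3] z:[31,99/2] -> hit [133/3,137/3], descend [2, 4]
    N2 x:[133/3,152/3] y:[43,137/3] z:[39,99/2] -> hit [133/3,137/3] leaf, test {P5(miss), P9(miss), P16(miss)}
    N4 x:[149/3,50] y:[39,40] z:[31,67/2] -> miss, prune
  N10 x:[113/3,139/3] y:[134/3,51] z:[65/2,79/2] -> miss, prune

Summary -> nodes [0, 3, 6, 5, 8, 12, 7, 2, 4, 10]; box-tests=10; leaf-entries=2; first=P12

== RESULT ==
2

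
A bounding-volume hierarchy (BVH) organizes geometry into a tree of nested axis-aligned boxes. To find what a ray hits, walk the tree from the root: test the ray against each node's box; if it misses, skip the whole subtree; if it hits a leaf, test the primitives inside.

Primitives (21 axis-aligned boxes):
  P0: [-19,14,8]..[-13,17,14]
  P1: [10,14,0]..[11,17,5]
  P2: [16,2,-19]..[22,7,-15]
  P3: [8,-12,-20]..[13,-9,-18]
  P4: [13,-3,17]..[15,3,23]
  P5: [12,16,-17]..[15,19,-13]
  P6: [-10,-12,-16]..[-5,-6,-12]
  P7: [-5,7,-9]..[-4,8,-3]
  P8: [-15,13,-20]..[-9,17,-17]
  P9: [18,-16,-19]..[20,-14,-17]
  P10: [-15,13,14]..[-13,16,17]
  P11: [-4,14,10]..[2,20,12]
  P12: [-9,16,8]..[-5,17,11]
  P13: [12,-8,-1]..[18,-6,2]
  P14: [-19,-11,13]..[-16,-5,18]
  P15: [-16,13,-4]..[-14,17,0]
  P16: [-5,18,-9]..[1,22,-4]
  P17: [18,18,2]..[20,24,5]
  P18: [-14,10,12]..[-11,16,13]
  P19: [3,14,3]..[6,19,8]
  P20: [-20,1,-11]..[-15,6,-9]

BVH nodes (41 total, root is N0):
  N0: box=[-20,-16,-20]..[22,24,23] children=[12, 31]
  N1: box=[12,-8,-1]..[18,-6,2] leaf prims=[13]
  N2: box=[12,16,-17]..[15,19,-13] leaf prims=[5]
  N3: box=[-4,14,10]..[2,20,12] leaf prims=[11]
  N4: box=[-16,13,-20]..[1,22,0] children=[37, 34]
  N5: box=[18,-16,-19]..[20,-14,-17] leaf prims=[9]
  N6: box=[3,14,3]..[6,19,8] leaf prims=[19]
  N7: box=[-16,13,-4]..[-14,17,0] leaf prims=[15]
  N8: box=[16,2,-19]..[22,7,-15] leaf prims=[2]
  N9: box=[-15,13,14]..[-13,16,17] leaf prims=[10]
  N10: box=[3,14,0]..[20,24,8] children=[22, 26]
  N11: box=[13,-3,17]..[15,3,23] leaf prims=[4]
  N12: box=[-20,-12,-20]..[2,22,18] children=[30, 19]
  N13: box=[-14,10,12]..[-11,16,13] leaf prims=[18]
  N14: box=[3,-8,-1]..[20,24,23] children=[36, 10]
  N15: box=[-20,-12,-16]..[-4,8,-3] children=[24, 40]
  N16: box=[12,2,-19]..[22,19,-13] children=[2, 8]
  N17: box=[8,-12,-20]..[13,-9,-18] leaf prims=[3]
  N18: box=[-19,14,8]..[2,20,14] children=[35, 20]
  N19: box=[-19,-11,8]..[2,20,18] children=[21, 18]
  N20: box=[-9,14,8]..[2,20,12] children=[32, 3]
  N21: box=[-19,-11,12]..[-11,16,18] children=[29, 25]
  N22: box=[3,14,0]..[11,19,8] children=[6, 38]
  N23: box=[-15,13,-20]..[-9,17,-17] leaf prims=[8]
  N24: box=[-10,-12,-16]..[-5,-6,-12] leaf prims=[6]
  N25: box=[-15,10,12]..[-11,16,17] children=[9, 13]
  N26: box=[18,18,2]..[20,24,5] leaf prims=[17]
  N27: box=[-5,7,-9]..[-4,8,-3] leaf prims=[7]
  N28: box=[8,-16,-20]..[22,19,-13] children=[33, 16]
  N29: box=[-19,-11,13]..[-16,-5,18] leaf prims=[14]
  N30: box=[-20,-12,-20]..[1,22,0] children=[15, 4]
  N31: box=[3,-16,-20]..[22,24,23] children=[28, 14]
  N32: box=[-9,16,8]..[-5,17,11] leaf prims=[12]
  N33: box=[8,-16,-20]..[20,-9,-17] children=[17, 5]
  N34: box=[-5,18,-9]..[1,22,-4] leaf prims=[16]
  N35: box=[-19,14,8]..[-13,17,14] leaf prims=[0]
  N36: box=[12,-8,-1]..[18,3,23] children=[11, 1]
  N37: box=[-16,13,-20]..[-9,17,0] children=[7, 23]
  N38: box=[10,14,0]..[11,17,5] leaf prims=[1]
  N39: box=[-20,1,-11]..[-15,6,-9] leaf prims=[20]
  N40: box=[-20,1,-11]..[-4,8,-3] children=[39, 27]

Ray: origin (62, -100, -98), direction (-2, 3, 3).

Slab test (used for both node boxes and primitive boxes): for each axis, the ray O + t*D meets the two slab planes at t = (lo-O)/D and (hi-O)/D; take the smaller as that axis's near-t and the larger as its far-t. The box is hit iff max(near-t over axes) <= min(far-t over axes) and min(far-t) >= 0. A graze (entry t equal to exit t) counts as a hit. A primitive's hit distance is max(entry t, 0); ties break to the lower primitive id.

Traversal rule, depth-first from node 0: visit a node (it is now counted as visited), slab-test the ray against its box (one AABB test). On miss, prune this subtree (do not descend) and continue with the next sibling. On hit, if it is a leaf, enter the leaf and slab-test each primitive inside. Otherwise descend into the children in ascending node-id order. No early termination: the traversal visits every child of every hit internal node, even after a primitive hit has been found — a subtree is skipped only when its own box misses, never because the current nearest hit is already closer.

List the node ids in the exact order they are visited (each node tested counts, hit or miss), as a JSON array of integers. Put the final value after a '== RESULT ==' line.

Walk:
N0 x:[20,41] y:[28,124/3] z:[26,121/3] -> hit [28,121/3], descend [12, 31]
  N12 x:[30,41] y:[88/3,122/3] z:[26,116/3] -> hit [30,116/3], descend [19, 30]
    N19 x:[30,81/2] y:[89/3,40] z:[106/3,116/3] -> hit [106/3,116/3], descend [18, 21]
      N18 x:[30,81/2] y:[38,40] z:[106/3,112/3] -> miss, prune
      N21 x:[73/2,81/2] y:[89/3,116/3] z:[110/3,116/3] -> hit [110/3,116/3], descend [25, 29]
        N25 x:[73/2,77/2] y:[110/3,116/3] z:[110/3,115/3] -> hit [110/3,115/3], descend [9, 13]
          N9 x:[75/2,77/2] y:[113/3,116/3] z:[112/3,115/3] -> hit [113/3,115/3] leaf, test {P10@t=113/3}
          N13 x:[73/2,38] y:[110/3,116/3] z:[110/3,37] -> hit [110/3,37] leaf, test {P18@t=110/3}
        N29 x:[39,81/2] y:[89/3,95/3] z:[37,116/3] -> miss, prune
    N30 x:[61/2,41] y:[88/3,122/3] z:[26,98/3] -> hit [61/2,98/3], descend [4, 15]
      N4 x:[61/2,39] y:[113/3,122/3] z:[26,98/3] -> miss, prune
      N15 x:[33,41] y:[88/3,36] z:[82/3,95/3] -> miss, prune
  N31 x:[20,59/2] y:[28,124/3] z:[26,121/3] -> hit [28,59/2], descend [14, 28]
    N14 x:[21,59/2] y:[92/3,124/3] z:[97/3,121/3] -> miss, prune
    N28 x:[20,27] y:[28,119/3] z:[26,85/3] -> miss, prune

Visited [0, 12, 19, 18, 21, 25, 9, 13, 29, 30, 4, 15, 31, 14, 28]. Tests: 15 box, 2 leaf. Nearest: P18.

== RESULT ==
[0, 12, 19, 18, 21, 25, 9, 13, 29, 30, 4, 15, 31, 14, 28]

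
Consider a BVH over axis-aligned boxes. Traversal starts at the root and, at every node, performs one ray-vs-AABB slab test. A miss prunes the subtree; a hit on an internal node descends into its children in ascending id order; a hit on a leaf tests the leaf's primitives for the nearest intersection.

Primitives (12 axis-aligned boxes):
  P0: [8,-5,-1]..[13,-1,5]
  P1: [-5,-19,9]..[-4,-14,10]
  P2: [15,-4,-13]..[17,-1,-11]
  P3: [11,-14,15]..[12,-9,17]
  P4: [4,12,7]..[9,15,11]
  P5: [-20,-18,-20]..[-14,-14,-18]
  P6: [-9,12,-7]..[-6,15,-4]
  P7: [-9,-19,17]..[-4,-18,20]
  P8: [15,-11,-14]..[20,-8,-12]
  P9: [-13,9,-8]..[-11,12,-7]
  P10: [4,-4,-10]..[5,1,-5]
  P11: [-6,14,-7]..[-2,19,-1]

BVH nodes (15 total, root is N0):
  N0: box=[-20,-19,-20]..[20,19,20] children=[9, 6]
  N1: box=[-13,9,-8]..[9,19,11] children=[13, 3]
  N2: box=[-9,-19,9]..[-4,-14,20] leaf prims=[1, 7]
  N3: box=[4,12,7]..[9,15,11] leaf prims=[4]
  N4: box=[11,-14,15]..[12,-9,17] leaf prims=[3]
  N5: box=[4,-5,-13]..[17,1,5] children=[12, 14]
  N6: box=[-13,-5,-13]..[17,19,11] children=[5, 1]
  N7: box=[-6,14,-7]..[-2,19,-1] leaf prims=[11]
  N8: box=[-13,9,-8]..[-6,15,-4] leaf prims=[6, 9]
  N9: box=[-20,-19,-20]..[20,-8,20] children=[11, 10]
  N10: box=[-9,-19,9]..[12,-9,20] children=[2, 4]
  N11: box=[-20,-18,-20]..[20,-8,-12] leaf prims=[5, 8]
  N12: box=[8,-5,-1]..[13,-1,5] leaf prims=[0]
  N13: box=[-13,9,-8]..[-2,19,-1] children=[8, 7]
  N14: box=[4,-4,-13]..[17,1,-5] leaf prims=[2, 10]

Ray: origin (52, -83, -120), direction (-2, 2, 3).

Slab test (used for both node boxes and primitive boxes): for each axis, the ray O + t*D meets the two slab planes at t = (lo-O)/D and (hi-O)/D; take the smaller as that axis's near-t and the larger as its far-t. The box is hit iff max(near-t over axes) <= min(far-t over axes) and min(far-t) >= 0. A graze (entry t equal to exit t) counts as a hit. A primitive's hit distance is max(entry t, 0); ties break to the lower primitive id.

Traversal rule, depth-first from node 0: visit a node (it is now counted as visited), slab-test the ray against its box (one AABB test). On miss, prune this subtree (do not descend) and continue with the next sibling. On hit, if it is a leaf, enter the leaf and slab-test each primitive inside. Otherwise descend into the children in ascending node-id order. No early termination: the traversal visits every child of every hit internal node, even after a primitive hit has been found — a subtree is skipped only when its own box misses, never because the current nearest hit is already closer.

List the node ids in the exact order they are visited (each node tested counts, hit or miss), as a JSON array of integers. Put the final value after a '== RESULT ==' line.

Traverse from the root:
N0 x:[16,36] y:[32,51] z:[100/3,140/3] -> hit [100/3,36], descend [6, 9]
  N6 x:[35/2,65/2] y:[39,51] z:[107/3,131/3] -> miss, prune
  N9 x:[16,36] y:[32,75/2] z:[100/3,140/3] -> hit [100/3,36], descend [10, 11]
    N10 x:[20,61/2] y:[32,37] z:[43,140/3] -> miss, prune
    N11 x:[16,36] y:[65/2,75/2] z:[100/3,36] -> hit [100/3,36] leaf, test {P5@t=100/3, P8(miss)}

Summary -> nodes [0, 6, 9, 10, 11]; box-tests=5; leaf-entries=1; first=P5

== RESULT ==
[0, 6, 9, 10, 11]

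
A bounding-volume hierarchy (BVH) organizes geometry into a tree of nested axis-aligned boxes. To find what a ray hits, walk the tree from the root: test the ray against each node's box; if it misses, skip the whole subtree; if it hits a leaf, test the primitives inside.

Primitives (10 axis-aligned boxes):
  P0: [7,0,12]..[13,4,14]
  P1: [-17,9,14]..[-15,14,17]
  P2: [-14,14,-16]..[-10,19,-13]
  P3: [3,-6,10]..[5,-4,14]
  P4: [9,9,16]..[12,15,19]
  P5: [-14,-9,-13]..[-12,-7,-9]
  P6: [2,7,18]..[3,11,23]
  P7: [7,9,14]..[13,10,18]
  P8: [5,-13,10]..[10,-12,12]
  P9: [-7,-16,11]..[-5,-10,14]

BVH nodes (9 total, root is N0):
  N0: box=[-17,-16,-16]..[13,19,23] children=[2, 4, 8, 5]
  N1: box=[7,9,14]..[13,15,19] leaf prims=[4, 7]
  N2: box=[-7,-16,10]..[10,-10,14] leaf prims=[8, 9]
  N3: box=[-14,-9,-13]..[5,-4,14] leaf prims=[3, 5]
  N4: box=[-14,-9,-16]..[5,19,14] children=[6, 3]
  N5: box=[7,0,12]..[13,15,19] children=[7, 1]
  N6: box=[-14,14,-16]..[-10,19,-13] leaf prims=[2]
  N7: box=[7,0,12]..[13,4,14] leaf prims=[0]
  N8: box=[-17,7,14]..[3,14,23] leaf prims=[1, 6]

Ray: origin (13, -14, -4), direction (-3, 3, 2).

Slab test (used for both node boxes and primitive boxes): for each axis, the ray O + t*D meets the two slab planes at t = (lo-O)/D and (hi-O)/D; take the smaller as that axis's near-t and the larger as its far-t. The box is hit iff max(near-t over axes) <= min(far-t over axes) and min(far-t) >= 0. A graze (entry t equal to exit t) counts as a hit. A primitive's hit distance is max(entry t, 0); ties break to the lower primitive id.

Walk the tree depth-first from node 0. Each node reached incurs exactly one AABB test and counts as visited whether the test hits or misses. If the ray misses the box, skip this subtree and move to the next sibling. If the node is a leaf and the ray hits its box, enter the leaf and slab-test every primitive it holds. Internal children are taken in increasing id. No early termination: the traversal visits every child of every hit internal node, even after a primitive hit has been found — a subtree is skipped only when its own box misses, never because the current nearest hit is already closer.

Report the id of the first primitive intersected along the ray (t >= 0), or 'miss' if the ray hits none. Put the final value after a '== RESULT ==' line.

Traverse from the root:
N0 x:[0,10] y:[-2/3,11] z:[-6,27/2] -> hit [0,10], descend [2, 4, 5, 8]
  N2 x:[1,20/3] y:[-2/3,4/3] z:[7,9] -> miss, prune
  N4 x:[8/3,9] y:[5/3,11] z:[-6,9] -> hit [8/3,9], descend [3, 6]
    N3 x:[8/3,9] y:[5/3,10/3] z:[-9/2,9] -> hit [8/3,10/3] leaf, test {P3(miss), P5(miss)}
    N6 x:[23/3,9] y:[28/3,11] z:[-6,-9/2] -> miss, prune
  N5 x:[0,2] y:[14/3,29/3] z:[8,23/2] -> miss, prune
  N8 x:[10/3,10] y:[7,28/3] z:[9,27/2] -> hit [9,28/3] leaf, test {P1@t=28/3, P6(miss)}

7 AABB tests over nodes [0, 2, 4, 3, 6, 5, 8]; 2 leaves entered; closest P1.

== RESULT ==
1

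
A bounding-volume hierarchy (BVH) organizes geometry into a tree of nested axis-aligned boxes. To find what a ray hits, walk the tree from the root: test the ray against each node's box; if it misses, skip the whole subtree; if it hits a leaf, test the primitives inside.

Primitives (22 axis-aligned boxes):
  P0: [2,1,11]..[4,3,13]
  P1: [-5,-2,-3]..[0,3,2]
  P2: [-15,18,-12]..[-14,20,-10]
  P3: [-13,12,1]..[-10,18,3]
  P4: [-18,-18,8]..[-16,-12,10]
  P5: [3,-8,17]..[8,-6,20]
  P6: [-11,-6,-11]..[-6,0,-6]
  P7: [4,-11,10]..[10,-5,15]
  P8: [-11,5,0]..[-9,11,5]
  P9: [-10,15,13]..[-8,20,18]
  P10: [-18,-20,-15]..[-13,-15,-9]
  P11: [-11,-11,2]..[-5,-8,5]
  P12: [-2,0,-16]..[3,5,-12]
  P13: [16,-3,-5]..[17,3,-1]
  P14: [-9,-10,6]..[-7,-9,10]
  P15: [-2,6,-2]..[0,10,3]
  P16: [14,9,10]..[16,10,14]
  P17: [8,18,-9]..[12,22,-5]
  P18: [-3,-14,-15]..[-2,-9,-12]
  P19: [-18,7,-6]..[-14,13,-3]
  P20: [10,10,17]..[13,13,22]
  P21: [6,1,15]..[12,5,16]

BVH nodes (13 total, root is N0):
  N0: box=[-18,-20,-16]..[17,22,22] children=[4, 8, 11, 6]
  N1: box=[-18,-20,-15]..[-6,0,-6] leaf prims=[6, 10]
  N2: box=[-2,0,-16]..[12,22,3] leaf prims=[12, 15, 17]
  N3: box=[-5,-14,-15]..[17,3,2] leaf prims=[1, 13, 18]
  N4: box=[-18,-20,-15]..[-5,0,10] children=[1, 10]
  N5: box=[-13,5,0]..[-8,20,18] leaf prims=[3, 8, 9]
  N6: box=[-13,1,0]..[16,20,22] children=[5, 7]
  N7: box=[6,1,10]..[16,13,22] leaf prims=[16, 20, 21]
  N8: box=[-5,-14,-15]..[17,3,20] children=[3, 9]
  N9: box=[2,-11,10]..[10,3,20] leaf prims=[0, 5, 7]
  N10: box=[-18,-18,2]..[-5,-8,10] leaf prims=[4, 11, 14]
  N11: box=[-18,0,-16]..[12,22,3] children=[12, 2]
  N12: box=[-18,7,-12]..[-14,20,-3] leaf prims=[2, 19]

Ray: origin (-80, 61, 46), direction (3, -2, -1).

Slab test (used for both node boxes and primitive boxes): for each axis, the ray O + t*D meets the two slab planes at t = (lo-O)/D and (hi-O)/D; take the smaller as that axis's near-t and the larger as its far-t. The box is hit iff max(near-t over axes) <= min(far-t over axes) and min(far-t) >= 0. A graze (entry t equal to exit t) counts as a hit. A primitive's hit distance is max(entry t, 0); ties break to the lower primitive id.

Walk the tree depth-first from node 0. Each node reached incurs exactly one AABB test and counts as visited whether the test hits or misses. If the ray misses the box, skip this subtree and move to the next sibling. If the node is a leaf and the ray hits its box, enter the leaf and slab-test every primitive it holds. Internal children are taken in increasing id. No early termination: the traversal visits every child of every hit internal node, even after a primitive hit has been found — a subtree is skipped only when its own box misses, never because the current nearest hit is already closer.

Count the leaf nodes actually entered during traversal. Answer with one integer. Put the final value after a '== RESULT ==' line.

Walk:
N0 x:[62/3,97/3] y:[39/2,81/2] z:[24,62] -> hit [24,97/3], descend [4, 6, 8, 11]
  N4 x:[62/3,25] y:[61/2,81/2] z:[36,61] -> miss, prune
  N6 x:[67/3,32] y:[41/2,30] z:[24,46] -> hit [24,30], descend [5, 7]
    N5 x:[67/3,24] y:[41/2,28] z:[28,46] -> miss, prune
    N7 x:[86/3,32] y:[24,30] z:[24,36] -> hit [86/3,30] leaf, test {P16(miss), P20(miss), P21@t=30}
  N8 x:[25,97/3] y:[29,75/2] z:[26,61] -> hit [29,97/3], descend [3, 9]
    N3 x:[25,97/3] y:[29,75/2] z:[44,61] -> miss, prune
    N9 x:[82/3,30] y:[29,36] z:[26,36] -> hit [29,30] leaf, test {P0(miss), P5(miss), P7(miss)}
  N11 x:[62/3,92/3] y:[39/2,61/2] z:[43,62] -> miss, prune

order=[0, 4, 6, 5, 7, 8, 3, 9, 11]  |boxes|=9  |leaves|=2  hit=P21

== RESULT ==
2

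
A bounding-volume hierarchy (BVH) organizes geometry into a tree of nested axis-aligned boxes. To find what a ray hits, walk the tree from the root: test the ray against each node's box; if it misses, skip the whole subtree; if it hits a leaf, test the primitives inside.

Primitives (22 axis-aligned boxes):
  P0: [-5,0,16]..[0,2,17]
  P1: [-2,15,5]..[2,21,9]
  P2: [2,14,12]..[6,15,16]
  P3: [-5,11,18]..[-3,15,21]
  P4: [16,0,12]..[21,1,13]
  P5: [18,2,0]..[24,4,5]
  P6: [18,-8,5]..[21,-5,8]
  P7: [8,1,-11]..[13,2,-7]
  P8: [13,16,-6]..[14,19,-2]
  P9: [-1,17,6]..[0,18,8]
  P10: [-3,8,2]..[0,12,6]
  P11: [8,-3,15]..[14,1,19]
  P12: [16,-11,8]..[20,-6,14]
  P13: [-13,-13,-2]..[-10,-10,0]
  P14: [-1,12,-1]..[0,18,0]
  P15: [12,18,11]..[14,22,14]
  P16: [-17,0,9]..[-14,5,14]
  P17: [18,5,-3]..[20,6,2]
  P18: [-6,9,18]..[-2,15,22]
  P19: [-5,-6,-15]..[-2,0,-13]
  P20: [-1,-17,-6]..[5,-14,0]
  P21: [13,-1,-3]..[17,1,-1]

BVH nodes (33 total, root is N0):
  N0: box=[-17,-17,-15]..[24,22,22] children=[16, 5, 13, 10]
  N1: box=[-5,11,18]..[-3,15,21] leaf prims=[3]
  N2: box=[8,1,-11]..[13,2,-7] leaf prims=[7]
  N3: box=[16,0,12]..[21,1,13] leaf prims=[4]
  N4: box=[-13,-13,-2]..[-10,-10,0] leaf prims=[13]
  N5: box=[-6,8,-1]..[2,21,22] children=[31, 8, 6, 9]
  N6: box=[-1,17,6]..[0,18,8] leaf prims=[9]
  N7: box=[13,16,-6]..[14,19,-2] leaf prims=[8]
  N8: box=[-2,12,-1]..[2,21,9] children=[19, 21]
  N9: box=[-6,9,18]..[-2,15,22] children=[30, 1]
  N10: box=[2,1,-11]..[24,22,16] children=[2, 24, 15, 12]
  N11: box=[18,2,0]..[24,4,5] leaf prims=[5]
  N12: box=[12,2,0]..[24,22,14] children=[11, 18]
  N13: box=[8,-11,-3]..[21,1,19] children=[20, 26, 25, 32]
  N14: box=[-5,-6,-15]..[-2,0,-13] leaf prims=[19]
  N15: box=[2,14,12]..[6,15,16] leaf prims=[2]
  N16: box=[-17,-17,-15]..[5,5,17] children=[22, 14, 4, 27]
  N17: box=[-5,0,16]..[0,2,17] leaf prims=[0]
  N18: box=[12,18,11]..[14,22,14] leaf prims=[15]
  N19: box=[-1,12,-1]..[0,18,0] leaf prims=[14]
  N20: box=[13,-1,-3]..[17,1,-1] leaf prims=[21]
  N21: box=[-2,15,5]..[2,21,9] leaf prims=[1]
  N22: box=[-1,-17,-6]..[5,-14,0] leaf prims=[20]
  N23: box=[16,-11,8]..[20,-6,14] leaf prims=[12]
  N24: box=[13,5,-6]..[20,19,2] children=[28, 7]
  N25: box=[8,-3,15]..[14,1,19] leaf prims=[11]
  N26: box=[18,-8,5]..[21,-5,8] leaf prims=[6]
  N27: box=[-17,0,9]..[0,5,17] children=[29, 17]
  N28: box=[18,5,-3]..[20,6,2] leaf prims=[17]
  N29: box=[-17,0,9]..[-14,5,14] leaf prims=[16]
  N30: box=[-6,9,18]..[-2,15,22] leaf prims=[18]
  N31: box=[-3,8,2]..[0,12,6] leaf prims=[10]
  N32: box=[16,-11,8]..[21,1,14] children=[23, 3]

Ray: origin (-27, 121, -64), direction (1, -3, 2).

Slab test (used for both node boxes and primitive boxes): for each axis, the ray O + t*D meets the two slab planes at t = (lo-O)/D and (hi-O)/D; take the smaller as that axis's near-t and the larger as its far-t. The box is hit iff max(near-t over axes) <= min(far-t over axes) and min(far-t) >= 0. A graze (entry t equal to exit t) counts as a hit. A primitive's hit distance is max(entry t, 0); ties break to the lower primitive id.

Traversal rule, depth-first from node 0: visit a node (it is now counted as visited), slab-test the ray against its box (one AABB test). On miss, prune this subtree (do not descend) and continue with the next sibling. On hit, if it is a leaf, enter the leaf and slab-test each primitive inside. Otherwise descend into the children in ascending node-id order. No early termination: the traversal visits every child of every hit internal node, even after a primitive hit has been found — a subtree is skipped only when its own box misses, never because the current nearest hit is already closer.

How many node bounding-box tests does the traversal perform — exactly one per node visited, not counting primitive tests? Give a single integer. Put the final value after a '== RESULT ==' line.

Traverse from the root:
N0 x:[10,51] y:[33,46] z:[49/2,43] -> hit [33,43], descend [5, 10, 13, 16]
  N5 x:[21,29] y:[100/3,113/3] z:[63/2,43] -> miss, prune
  N10 x:[29,51] y:[33,40] z:[53/2,40] -> hit [33,40], descend [2, 12, 15, 24]
    N2 x:[35,40] y:[119/3,40] z:[53/2,57/2] -> miss, prune
    N12 x:[39,51] y:[33,119/3] z:[32,39] -> hit [39,39], descend [11, 18]
      N11 x:[45,51] y:[39,119/3] z:[32,69/2] -> miss, prune
      N18 x:[39,41] y:[33,103/3] z:[75/2,39] -> miss, prune
    N15 x:[29,33] y:[106/3,107/3] z:[38,40] -> miss, prune
    N24 x:[40,47] y:[34,116/3] z:[29,33] -> miss, prune
  N13 x:[35,48] y:[40,44] z:[61/2,83/2] -> hit [40,83/2], descend [20, 25, 26, 32]
    N20 x:[40,44] y:[40,122/3] z:[61/2,63/2] -> miss, prune
    N25 x:[35,41] y:[40,124/3] z:[79/2,83/2] -> hit [40,41] leaf, test {P11@t=40}
    N26 x:[45,48] y:[42,43] z:[69/2,36] -> miss, prune
    N32 x:[43,48] y:[40,44] z:[36,39] -> miss, prune
  N16 x:[10,32] y:[116/3,46] z:[49/2,81/2] -> miss, prune

15 AABB tests over nodes [0, 5, 10, 2, 12, 11, 18, 15, 24, 13, 20, 25, 26, 32, 16]; 1 leaf entered; closest P11.

== RESULT ==
15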